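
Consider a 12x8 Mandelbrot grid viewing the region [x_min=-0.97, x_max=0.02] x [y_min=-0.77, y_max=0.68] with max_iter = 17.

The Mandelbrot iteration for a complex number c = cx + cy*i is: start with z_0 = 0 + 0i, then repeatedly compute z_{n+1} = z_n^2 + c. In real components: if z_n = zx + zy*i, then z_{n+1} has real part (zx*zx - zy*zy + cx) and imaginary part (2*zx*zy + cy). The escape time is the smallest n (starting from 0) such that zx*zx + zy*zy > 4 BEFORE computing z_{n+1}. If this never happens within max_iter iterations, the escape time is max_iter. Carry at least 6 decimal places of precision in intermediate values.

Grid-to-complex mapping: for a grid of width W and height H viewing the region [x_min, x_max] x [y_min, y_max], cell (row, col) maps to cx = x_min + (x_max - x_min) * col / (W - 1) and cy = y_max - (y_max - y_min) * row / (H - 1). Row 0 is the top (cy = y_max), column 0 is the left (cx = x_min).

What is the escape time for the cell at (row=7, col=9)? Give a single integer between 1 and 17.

z_0 = 0 + 0i, c = -0.1600 + -0.7700i
Iter 1: z = -0.1600 + -0.7700i, |z|^2 = 0.6185
Iter 2: z = -0.7273 + -0.5236i, |z|^2 = 0.8031
Iter 3: z = 0.0948 + -0.0084i, |z|^2 = 0.0091
Iter 4: z = -0.1511 + -0.7716i, |z|^2 = 0.6182
Iter 5: z = -0.7325 + -0.5369i, |z|^2 = 0.8248
Iter 6: z = 0.0884 + 0.0165i, |z|^2 = 0.0081
Iter 7: z = -0.1525 + -0.7671i, |z|^2 = 0.6117
Iter 8: z = -0.7252 + -0.5361i, |z|^2 = 0.8133
Iter 9: z = 0.0785 + 0.0075i, |z|^2 = 0.0062
Iter 10: z = -0.1539 + -0.7688i, |z|^2 = 0.6148
Iter 11: z = -0.7274 + -0.5334i, |z|^2 = 0.8136
Iter 12: z = 0.0846 + 0.0059i, |z|^2 = 0.0072
Iter 13: z = -0.1529 + -0.7690i, |z|^2 = 0.6147
Iter 14: z = -0.7280 + -0.5349i, |z|^2 = 0.8161
Iter 15: z = 0.0839 + 0.0088i, |z|^2 = 0.0071
Iter 16: z = -0.1530 + -0.7685i, |z|^2 = 0.6141

Answer: 17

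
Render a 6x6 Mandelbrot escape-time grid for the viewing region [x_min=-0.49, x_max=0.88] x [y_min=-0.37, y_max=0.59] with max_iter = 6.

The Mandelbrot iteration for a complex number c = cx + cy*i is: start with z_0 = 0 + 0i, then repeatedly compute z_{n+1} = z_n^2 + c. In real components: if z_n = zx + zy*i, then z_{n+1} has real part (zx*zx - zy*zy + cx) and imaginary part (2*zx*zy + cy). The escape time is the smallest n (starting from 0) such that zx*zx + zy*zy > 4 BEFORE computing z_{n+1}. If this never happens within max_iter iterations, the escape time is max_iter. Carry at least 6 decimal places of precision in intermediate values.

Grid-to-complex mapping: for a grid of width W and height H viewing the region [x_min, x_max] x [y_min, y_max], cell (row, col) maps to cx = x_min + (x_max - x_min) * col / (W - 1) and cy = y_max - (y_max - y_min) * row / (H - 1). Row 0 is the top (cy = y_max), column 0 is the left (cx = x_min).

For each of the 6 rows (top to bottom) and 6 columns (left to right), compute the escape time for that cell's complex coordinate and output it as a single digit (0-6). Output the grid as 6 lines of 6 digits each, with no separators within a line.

Answer: 666632
666643
666643
666643
666643
666643

Derivation:
(row=0, col=0): c = -0.4900 + 0.5900i → escape time 6
(row=0, col=1): c = -0.2160 + 0.5900i → escape time 6
(row=0, col=2): c = 0.0580 + 0.5900i → escape time 6
(row=0, col=3): c = 0.3320 + 0.5900i → escape time 6
(row=0, col=4): c = 0.6060 + 0.5900i → escape time 3
(row=0, col=5): c = 0.8800 + 0.5900i → escape time 2
(row=1, col=0): c = -0.4900 + 0.3980i → escape time 6
(row=1, col=1): c = -0.2160 + 0.3980i → escape time 6
(row=1, col=2): c = 0.0580 + 0.3980i → escape time 6
(row=1, col=3): c = 0.3320 + 0.3980i → escape time 6
(row=1, col=4): c = 0.6060 + 0.3980i → escape time 4
(row=1, col=5): c = 0.8800 + 0.3980i → escape time 3
(row=2, col=0): c = -0.4900 + 0.2060i → escape time 6
(row=2, col=1): c = -0.2160 + 0.2060i → escape time 6
(row=2, col=2): c = 0.0580 + 0.2060i → escape time 6
(row=2, col=3): c = 0.3320 + 0.2060i → escape time 6
(row=2, col=4): c = 0.6060 + 0.2060i → escape time 4
(row=2, col=5): c = 0.8800 + 0.2060i → escape time 3
(row=3, col=0): c = -0.4900 + 0.0140i → escape time 6
(row=3, col=1): c = -0.2160 + 0.0140i → escape time 6
(row=3, col=2): c = 0.0580 + 0.0140i → escape time 6
(row=3, col=3): c = 0.3320 + 0.0140i → escape time 6
(row=3, col=4): c = 0.6060 + 0.0140i → escape time 4
(row=3, col=5): c = 0.8800 + 0.0140i → escape time 3
(row=4, col=0): c = -0.4900 + -0.1780i → escape time 6
(row=4, col=1): c = -0.2160 + -0.1780i → escape time 6
(row=4, col=2): c = 0.0580 + -0.1780i → escape time 6
(row=4, col=3): c = 0.3320 + -0.1780i → escape time 6
(row=4, col=4): c = 0.6060 + -0.1780i → escape time 4
(row=4, col=5): c = 0.8800 + -0.1780i → escape time 3
(row=5, col=0): c = -0.4900 + -0.3700i → escape time 6
(row=5, col=1): c = -0.2160 + -0.3700i → escape time 6
(row=5, col=2): c = 0.0580 + -0.3700i → escape time 6
(row=5, col=3): c = 0.3320 + -0.3700i → escape time 6
(row=5, col=4): c = 0.6060 + -0.3700i → escape time 4
(row=5, col=5): c = 0.8800 + -0.3700i → escape time 3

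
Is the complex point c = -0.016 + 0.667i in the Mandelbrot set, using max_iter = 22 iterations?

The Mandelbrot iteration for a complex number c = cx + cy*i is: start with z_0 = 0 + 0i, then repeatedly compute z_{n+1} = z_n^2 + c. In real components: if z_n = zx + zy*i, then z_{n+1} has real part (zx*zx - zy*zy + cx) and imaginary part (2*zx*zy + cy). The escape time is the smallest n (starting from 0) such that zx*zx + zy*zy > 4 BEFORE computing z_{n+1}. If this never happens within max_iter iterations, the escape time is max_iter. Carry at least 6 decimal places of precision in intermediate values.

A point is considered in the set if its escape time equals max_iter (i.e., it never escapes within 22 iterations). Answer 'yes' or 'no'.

Answer: no

Derivation:
z_0 = 0 + 0i, c = -0.0160 + 0.6670i
Iter 1: z = -0.0160 + 0.6670i, |z|^2 = 0.4451
Iter 2: z = -0.4606 + 0.6457i, |z|^2 = 0.6291
Iter 3: z = -0.2207 + 0.0722i, |z|^2 = 0.0539
Iter 4: z = 0.0275 + 0.6351i, |z|^2 = 0.4042
Iter 5: z = -0.4186 + 0.7019i, |z|^2 = 0.6680
Iter 6: z = -0.3334 + 0.0793i, |z|^2 = 0.1175
Iter 7: z = 0.0889 + 0.6141i, |z|^2 = 0.3851
Iter 8: z = -0.3853 + 0.7762i, |z|^2 = 0.7509
Iter 9: z = -0.4700 + 0.0689i, |z|^2 = 0.2257
Iter 10: z = 0.2002 + 0.6022i, |z|^2 = 0.4027
Iter 11: z = -0.3386 + 0.9081i, |z|^2 = 0.9393
Iter 12: z = -0.7260 + 0.0521i, |z|^2 = 0.5298
Iter 13: z = 0.5084 + 0.5913i, |z|^2 = 0.6081
Iter 14: z = -0.1072 + 1.2682i, |z|^2 = 1.6199
Iter 15: z = -1.6129 + 0.3950i, |z|^2 = 2.7576
Iter 16: z = 2.4295 + -0.6073i, |z|^2 = 6.2712
Escaped at iteration 16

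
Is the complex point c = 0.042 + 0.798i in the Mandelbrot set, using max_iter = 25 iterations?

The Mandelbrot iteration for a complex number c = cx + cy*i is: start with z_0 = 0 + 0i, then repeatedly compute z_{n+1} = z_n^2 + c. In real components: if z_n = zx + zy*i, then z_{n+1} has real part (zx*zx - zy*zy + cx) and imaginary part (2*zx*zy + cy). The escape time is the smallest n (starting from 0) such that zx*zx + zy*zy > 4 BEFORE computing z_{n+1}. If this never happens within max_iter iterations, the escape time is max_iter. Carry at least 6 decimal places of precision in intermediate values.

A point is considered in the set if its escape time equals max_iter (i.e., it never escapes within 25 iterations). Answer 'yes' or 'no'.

Answer: no

Derivation:
z_0 = 0 + 0i, c = 0.0420 + 0.7980i
Iter 1: z = 0.0420 + 0.7980i, |z|^2 = 0.6386
Iter 2: z = -0.5930 + 0.8650i, |z|^2 = 1.1000
Iter 3: z = -0.3546 + -0.2280i, |z|^2 = 0.1777
Iter 4: z = 0.1157 + 0.9597i, |z|^2 = 0.9344
Iter 5: z = -0.8656 + 1.0202i, |z|^2 = 1.7900
Iter 6: z = -0.2495 + -0.9681i, |z|^2 = 0.9995
Iter 7: z = -0.8330 + 1.2810i, |z|^2 = 2.3349
Iter 8: z = -0.9051 + -1.3362i, |z|^2 = 2.6046
Iter 9: z = -0.9243 + 3.2167i, |z|^2 = 11.2016
Escaped at iteration 9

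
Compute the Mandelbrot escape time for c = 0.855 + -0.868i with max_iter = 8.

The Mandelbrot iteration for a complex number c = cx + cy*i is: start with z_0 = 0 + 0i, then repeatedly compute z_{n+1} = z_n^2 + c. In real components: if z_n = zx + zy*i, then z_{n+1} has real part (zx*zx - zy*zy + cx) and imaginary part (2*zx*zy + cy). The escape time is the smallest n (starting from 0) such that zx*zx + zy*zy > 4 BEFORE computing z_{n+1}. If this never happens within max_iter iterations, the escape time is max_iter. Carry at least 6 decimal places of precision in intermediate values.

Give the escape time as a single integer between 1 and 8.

z_0 = 0 + 0i, c = 0.8550 + -0.8680i
Iter 1: z = 0.8550 + -0.8680i, |z|^2 = 1.4844
Iter 2: z = 0.8326 + -2.3523i, |z|^2 = 6.2264
Escaped at iteration 2

Answer: 2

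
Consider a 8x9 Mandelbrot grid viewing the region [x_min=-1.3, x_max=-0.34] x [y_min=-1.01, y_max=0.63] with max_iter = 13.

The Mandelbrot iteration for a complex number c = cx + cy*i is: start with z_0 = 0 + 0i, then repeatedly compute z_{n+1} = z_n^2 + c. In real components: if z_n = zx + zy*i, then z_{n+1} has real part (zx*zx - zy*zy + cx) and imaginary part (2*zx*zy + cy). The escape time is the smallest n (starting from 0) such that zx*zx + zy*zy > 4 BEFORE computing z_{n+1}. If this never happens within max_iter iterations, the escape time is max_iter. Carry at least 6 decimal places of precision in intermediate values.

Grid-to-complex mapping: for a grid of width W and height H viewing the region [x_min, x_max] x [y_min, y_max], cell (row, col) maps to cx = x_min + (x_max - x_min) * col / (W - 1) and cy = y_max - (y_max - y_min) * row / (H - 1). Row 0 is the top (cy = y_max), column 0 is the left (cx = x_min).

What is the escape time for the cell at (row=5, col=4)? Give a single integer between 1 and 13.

Answer: 8

Derivation:
z_0 = 0 + 0i, c = -0.7514 + -0.3950i
Iter 1: z = -0.7514 + -0.3950i, |z|^2 = 0.7207
Iter 2: z = -0.3428 + 0.1986i, |z|^2 = 0.1570
Iter 3: z = -0.6734 + -0.5312i, |z|^2 = 0.7356
Iter 4: z = -0.5802 + 0.3204i, |z|^2 = 0.4392
Iter 5: z = -0.5175 + -0.7667i, |z|^2 = 0.8556
Iter 6: z = -1.0715 + 0.3985i, |z|^2 = 1.3070
Iter 7: z = 0.2379 + -1.2490i, |z|^2 = 1.6167
Iter 8: z = -2.2549 + -0.9893i, |z|^2 = 6.0632
Escaped at iteration 8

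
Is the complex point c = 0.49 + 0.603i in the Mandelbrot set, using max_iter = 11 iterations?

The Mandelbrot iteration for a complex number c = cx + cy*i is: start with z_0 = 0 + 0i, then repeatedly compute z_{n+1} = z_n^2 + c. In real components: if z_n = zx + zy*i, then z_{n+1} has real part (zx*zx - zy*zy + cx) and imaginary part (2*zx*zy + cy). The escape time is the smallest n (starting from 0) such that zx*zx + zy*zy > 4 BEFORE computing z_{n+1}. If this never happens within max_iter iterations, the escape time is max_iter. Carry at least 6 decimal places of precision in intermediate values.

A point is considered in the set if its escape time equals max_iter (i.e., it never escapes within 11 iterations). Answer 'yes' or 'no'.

z_0 = 0 + 0i, c = 0.4900 + 0.6030i
Iter 1: z = 0.4900 + 0.6030i, |z|^2 = 0.6037
Iter 2: z = 0.3665 + 1.1939i, |z|^2 = 1.5598
Iter 3: z = -0.8012 + 1.4781i, |z|^2 = 2.8268
Iter 4: z = -1.0530 + -1.7655i, |z|^2 = 4.2258
Escaped at iteration 4

Answer: no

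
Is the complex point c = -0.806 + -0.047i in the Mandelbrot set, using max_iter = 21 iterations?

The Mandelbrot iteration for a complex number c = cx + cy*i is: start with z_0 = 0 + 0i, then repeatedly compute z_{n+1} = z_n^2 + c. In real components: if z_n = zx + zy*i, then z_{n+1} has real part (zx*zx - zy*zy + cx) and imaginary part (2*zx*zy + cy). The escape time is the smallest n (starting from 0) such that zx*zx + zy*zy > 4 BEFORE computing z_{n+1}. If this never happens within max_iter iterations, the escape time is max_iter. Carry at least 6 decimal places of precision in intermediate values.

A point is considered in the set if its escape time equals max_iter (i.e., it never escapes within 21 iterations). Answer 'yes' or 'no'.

Answer: yes

Derivation:
z_0 = 0 + 0i, c = -0.8060 + -0.0470i
Iter 1: z = -0.8060 + -0.0470i, |z|^2 = 0.6518
Iter 2: z = -0.1586 + 0.0288i, |z|^2 = 0.0260
Iter 3: z = -0.7817 + -0.0561i, |z|^2 = 0.6142
Iter 4: z = -0.1981 + 0.0407i, |z|^2 = 0.0409
Iter 5: z = -0.7684 + -0.0631i, |z|^2 = 0.5944
Iter 6: z = -0.2195 + 0.0500i, |z|^2 = 0.0507
Iter 7: z = -0.7603 + -0.0690i, |z|^2 = 0.5828
Iter 8: z = -0.2327 + 0.0579i, |z|^2 = 0.0575
Iter 9: z = -0.7552 + -0.0739i, |z|^2 = 0.5758
Iter 10: z = -0.2411 + 0.0647i, |z|^2 = 0.0623
Iter 11: z = -0.7520 + -0.0782i, |z|^2 = 0.5717
Iter 12: z = -0.2466 + 0.0706i, |z|^2 = 0.0658
Iter 13: z = -0.7502 + -0.0818i, |z|^2 = 0.5695
Iter 14: z = -0.2499 + 0.0758i, |z|^2 = 0.0682
Iter 15: z = -0.7493 + -0.0849i, |z|^2 = 0.5686
Iter 16: z = -0.2518 + 0.0802i, |z|^2 = 0.0698
Iter 17: z = -0.7490 + -0.0874i, |z|^2 = 0.5687
Iter 18: z = -0.2526 + 0.0839i, |z|^2 = 0.0708
Iter 19: z = -0.7492 + -0.0894i, |z|^2 = 0.5694
Iter 20: z = -0.2526 + 0.0869i, |z|^2 = 0.0714
Did not escape in 21 iterations → in set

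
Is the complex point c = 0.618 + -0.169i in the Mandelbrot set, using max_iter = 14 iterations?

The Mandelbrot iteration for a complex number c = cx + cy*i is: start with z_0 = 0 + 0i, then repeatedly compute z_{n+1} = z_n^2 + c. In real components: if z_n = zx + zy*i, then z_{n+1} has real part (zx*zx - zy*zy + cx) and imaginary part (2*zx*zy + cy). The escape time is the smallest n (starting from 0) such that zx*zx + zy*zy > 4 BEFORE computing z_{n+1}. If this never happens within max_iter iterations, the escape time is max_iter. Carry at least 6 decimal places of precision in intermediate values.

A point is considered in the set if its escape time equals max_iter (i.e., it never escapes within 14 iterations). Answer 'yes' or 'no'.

Answer: no

Derivation:
z_0 = 0 + 0i, c = 0.6180 + -0.1690i
Iter 1: z = 0.6180 + -0.1690i, |z|^2 = 0.4105
Iter 2: z = 0.9714 + -0.3779i, |z|^2 = 1.0863
Iter 3: z = 1.4187 + -0.9031i, |z|^2 = 2.8285
Iter 4: z = 1.8152 + -2.7316i, |z|^2 = 10.7567
Escaped at iteration 4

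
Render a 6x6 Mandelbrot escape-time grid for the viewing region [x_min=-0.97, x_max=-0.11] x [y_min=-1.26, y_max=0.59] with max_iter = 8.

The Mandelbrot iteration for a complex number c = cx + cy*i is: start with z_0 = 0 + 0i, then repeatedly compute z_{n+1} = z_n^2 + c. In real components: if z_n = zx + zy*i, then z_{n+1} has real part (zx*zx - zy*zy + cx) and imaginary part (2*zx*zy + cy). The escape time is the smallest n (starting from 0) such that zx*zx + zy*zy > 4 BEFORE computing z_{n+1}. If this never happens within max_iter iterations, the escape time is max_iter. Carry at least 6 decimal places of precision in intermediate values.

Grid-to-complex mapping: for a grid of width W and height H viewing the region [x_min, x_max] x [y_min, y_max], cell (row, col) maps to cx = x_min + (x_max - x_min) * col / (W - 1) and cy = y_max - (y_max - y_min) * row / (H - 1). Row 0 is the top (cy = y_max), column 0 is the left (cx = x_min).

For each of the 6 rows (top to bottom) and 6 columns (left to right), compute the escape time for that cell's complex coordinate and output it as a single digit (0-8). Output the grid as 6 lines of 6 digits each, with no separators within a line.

Answer: 558888
888888
888888
568888
344578
233333

Derivation:
(row=0, col=0): c = -0.9700 + 0.5900i → escape time 5
(row=0, col=1): c = -0.7980 + 0.5900i → escape time 5
(row=0, col=2): c = -0.6260 + 0.5900i → escape time 8
(row=0, col=3): c = -0.4540 + 0.5900i → escape time 8
(row=0, col=4): c = -0.2820 + 0.5900i → escape time 8
(row=0, col=5): c = -0.1100 + 0.5900i → escape time 8
(row=1, col=0): c = -0.9700 + 0.2200i → escape time 8
(row=1, col=1): c = -0.7980 + 0.2200i → escape time 8
(row=1, col=2): c = -0.6260 + 0.2200i → escape time 8
(row=1, col=3): c = -0.4540 + 0.2200i → escape time 8
(row=1, col=4): c = -0.2820 + 0.2200i → escape time 8
(row=1, col=5): c = -0.1100 + 0.2200i → escape time 8
(row=2, col=0): c = -0.9700 + -0.1500i → escape time 8
(row=2, col=1): c = -0.7980 + -0.1500i → escape time 8
(row=2, col=2): c = -0.6260 + -0.1500i → escape time 8
(row=2, col=3): c = -0.4540 + -0.1500i → escape time 8
(row=2, col=4): c = -0.2820 + -0.1500i → escape time 8
(row=2, col=5): c = -0.1100 + -0.1500i → escape time 8
(row=3, col=0): c = -0.9700 + -0.5200i → escape time 5
(row=3, col=1): c = -0.7980 + -0.5200i → escape time 6
(row=3, col=2): c = -0.6260 + -0.5200i → escape time 8
(row=3, col=3): c = -0.4540 + -0.5200i → escape time 8
(row=3, col=4): c = -0.2820 + -0.5200i → escape time 8
(row=3, col=5): c = -0.1100 + -0.5200i → escape time 8
(row=4, col=0): c = -0.9700 + -0.8900i → escape time 3
(row=4, col=1): c = -0.7980 + -0.8900i → escape time 4
(row=4, col=2): c = -0.6260 + -0.8900i → escape time 4
(row=4, col=3): c = -0.4540 + -0.8900i → escape time 5
(row=4, col=4): c = -0.2820 + -0.8900i → escape time 7
(row=4, col=5): c = -0.1100 + -0.8900i → escape time 8
(row=5, col=0): c = -0.9700 + -1.2600i → escape time 2
(row=5, col=1): c = -0.7980 + -1.2600i → escape time 3
(row=5, col=2): c = -0.6260 + -1.2600i → escape time 3
(row=5, col=3): c = -0.4540 + -1.2600i → escape time 3
(row=5, col=4): c = -0.2820 + -1.2600i → escape time 3
(row=5, col=5): c = -0.1100 + -1.2600i → escape time 3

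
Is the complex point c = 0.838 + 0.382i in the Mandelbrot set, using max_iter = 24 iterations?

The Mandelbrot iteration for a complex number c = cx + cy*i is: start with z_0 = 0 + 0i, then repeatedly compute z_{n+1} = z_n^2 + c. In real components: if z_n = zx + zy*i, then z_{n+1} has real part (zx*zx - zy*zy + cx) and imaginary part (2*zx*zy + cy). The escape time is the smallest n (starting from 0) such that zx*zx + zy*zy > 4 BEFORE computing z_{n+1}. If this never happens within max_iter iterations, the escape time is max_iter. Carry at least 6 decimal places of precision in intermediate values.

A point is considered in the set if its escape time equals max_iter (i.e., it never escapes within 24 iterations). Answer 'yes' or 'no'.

z_0 = 0 + 0i, c = 0.8380 + 0.3820i
Iter 1: z = 0.8380 + 0.3820i, |z|^2 = 0.8482
Iter 2: z = 1.3943 + 1.0222i, |z|^2 = 2.9891
Iter 3: z = 1.7372 + 3.2326i, |z|^2 = 13.4677
Escaped at iteration 3

Answer: no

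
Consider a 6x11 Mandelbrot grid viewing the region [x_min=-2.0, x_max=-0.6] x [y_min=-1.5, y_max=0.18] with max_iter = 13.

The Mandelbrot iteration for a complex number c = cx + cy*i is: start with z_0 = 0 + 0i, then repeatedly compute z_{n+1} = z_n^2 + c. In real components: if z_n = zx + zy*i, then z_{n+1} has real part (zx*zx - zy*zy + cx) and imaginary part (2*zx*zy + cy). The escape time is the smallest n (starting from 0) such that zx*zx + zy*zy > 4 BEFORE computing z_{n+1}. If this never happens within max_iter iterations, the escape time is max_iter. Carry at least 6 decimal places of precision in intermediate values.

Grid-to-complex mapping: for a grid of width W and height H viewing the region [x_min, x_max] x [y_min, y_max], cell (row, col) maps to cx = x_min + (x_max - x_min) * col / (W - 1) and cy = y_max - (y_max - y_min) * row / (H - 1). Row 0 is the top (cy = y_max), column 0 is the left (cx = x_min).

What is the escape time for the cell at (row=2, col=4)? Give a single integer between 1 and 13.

z_0 = 0 + 0i, c = -0.8800 + -0.1560i
Iter 1: z = -0.8800 + -0.1560i, |z|^2 = 0.7987
Iter 2: z = -0.1299 + 0.1186i, |z|^2 = 0.0309
Iter 3: z = -0.8772 + -0.1868i, |z|^2 = 0.8043
Iter 4: z = -0.1455 + 0.1717i, |z|^2 = 0.0507
Iter 5: z = -0.8883 + -0.2060i, |z|^2 = 0.8316
Iter 6: z = -0.1333 + 0.2099i, |z|^2 = 0.0618
Iter 7: z = -0.9063 + -0.2120i, |z|^2 = 0.8663
Iter 8: z = -0.1035 + 0.2282i, |z|^2 = 0.0628
Iter 9: z = -0.9214 + -0.2033i, |z|^2 = 0.8902
Iter 10: z = -0.0724 + 0.2185i, |z|^2 = 0.0530
Iter 11: z = -0.9225 + -0.1877i, |z|^2 = 0.8863
Iter 12: z = -0.0642 + 0.1902i, |z|^2 = 0.0403

Answer: 13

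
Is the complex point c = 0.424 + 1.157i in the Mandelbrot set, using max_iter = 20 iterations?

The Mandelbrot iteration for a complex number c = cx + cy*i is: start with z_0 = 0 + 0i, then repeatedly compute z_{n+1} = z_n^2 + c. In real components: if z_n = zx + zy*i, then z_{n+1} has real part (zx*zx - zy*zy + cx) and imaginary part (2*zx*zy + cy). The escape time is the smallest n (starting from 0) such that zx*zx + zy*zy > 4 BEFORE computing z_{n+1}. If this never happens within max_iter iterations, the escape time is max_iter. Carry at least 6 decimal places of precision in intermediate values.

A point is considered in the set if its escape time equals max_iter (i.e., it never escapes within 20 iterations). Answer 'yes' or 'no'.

z_0 = 0 + 0i, c = 0.4240 + 1.1570i
Iter 1: z = 0.4240 + 1.1570i, |z|^2 = 1.5184
Iter 2: z = -0.7349 + 2.1381i, |z|^2 = 5.1117
Escaped at iteration 2

Answer: no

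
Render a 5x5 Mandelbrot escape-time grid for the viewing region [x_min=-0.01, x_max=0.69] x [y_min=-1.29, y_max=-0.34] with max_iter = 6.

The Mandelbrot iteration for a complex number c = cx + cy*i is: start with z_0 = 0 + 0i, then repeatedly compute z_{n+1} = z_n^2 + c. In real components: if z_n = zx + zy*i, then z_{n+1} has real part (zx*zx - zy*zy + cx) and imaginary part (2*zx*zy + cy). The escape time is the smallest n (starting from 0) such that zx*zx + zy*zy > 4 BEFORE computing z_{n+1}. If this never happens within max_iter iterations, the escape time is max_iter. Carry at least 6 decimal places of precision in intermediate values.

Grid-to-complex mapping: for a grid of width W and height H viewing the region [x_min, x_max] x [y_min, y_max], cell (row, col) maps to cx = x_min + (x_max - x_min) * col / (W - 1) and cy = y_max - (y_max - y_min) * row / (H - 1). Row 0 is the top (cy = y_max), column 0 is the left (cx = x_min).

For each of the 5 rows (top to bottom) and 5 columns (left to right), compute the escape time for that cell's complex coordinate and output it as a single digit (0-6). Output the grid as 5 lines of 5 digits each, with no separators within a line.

(row=0, col=0): c = -0.0100 + -0.3400i → escape time 6
(row=0, col=1): c = 0.1650 + -0.3400i → escape time 6
(row=0, col=2): c = 0.3400 + -0.3400i → escape time 6
(row=0, col=3): c = 0.5150 + -0.3400i → escape time 5
(row=0, col=4): c = 0.6900 + -0.3400i → escape time 3
(row=1, col=0): c = -0.0100 + -0.5775i → escape time 6
(row=1, col=1): c = 0.1650 + -0.5775i → escape time 6
(row=1, col=2): c = 0.3400 + -0.5775i → escape time 6
(row=1, col=3): c = 0.5150 + -0.5775i → escape time 4
(row=1, col=4): c = 0.6900 + -0.5775i → escape time 3
(row=2, col=0): c = -0.0100 + -0.8150i → escape time 6
(row=2, col=1): c = 0.1650 + -0.8150i → escape time 5
(row=2, col=2): c = 0.3400 + -0.8150i → escape time 4
(row=2, col=3): c = 0.5150 + -0.8150i → escape time 3
(row=2, col=4): c = 0.6900 + -0.8150i → escape time 2
(row=3, col=0): c = -0.0100 + -1.0525i → escape time 5
(row=3, col=1): c = 0.1650 + -1.0525i → escape time 4
(row=3, col=2): c = 0.3400 + -1.0525i → escape time 3
(row=3, col=3): c = 0.5150 + -1.0525i → escape time 2
(row=3, col=4): c = 0.6900 + -1.0525i → escape time 2
(row=4, col=0): c = -0.0100 + -1.2900i → escape time 2
(row=4, col=1): c = 0.1650 + -1.2900i → escape time 2
(row=4, col=2): c = 0.3400 + -1.2900i → escape time 2
(row=4, col=3): c = 0.5150 + -1.2900i → escape time 2
(row=4, col=4): c = 0.6900 + -1.2900i → escape time 2

Answer: 66653
66643
65432
54322
22222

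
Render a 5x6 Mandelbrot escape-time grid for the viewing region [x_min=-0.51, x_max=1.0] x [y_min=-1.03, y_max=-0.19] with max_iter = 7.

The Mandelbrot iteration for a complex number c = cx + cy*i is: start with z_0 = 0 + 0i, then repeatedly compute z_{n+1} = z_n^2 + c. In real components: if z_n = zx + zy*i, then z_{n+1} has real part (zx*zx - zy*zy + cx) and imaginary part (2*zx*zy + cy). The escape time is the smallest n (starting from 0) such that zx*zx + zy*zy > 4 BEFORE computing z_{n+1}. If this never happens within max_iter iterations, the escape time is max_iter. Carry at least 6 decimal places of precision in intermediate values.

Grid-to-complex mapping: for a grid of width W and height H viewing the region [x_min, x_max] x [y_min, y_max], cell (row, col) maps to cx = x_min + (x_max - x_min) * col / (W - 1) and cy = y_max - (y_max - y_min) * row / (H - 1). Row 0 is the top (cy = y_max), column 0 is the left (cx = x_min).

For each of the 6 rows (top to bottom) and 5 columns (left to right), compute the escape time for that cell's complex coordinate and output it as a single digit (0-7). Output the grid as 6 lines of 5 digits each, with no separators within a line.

(row=0, col=0): c = -0.5100 + -0.1900i → escape time 7
(row=0, col=1): c = -0.1325 + -0.1900i → escape time 7
(row=0, col=2): c = 0.2450 + -0.1900i → escape time 7
(row=0, col=3): c = 0.6225 + -0.1900i → escape time 4
(row=0, col=4): c = 1.0000 + -0.1900i → escape time 2
(row=1, col=0): c = -0.5100 + -0.3580i → escape time 7
(row=1, col=1): c = -0.1325 + -0.3580i → escape time 7
(row=1, col=2): c = 0.2450 + -0.3580i → escape time 7
(row=1, col=3): c = 0.6225 + -0.3580i → escape time 4
(row=1, col=4): c = 1.0000 + -0.3580i → escape time 2
(row=2, col=0): c = -0.5100 + -0.5260i → escape time 7
(row=2, col=1): c = -0.1325 + -0.5260i → escape time 7
(row=2, col=2): c = 0.2450 + -0.5260i → escape time 7
(row=2, col=3): c = 0.6225 + -0.5260i → escape time 3
(row=2, col=4): c = 1.0000 + -0.5260i → escape time 2
(row=3, col=0): c = -0.5100 + -0.6940i → escape time 7
(row=3, col=1): c = -0.1325 + -0.6940i → escape time 7
(row=3, col=2): c = 0.2450 + -0.6940i → escape time 6
(row=3, col=3): c = 0.6225 + -0.6940i → escape time 3
(row=3, col=4): c = 1.0000 + -0.6940i → escape time 2
(row=4, col=0): c = -0.5100 + -0.8620i → escape time 4
(row=4, col=1): c = -0.1325 + -0.8620i → escape time 7
(row=4, col=2): c = 0.2450 + -0.8620i → escape time 4
(row=4, col=3): c = 0.6225 + -0.8620i → escape time 3
(row=4, col=4): c = 1.0000 + -0.8620i → escape time 2
(row=5, col=0): c = -0.5100 + -1.0300i → escape time 4
(row=5, col=1): c = -0.1325 + -1.0300i → escape time 7
(row=5, col=2): c = 0.2450 + -1.0300i → escape time 3
(row=5, col=3): c = 0.6225 + -1.0300i → escape time 2
(row=5, col=4): c = 1.0000 + -1.0300i → escape time 2

Answer: 77742
77742
77732
77632
47432
47322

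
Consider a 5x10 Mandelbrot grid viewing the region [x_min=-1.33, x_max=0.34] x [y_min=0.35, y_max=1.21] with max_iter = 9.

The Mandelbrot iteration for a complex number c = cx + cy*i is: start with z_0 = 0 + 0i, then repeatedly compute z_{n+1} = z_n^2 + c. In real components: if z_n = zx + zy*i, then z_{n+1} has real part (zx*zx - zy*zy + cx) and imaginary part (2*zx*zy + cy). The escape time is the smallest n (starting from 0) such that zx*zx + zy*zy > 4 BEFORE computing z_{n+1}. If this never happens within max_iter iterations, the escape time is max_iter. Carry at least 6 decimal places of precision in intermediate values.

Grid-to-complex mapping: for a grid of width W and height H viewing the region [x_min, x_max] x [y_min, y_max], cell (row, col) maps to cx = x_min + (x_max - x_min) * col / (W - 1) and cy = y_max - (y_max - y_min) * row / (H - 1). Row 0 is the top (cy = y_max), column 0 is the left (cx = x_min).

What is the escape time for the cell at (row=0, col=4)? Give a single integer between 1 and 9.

z_0 = 0 + 0i, c = 0.3400 + 1.2100i
Iter 1: z = 0.3400 + 1.2100i, |z|^2 = 1.5797
Iter 2: z = -1.0085 + 2.0328i, |z|^2 = 5.1493
Escaped at iteration 2

Answer: 2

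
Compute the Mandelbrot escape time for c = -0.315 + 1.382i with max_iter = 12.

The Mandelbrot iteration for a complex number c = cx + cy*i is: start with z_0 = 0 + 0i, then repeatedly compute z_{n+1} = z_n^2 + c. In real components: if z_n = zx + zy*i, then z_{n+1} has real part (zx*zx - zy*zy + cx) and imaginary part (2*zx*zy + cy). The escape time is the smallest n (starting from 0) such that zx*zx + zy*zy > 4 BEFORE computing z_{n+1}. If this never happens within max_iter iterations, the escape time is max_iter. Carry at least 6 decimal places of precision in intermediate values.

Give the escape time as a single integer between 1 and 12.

Answer: 2

Derivation:
z_0 = 0 + 0i, c = -0.3150 + 1.3820i
Iter 1: z = -0.3150 + 1.3820i, |z|^2 = 2.0091
Iter 2: z = -2.1257 + 0.5113i, |z|^2 = 4.7801
Escaped at iteration 2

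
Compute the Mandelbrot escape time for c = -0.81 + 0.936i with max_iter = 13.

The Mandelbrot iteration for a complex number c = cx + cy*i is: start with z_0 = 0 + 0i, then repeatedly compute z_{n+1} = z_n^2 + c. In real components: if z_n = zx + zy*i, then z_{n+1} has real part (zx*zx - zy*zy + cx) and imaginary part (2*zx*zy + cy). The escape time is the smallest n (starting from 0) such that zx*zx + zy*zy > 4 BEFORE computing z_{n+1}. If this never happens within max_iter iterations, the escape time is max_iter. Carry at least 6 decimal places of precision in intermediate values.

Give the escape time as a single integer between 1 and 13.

Answer: 3

Derivation:
z_0 = 0 + 0i, c = -0.8100 + 0.9360i
Iter 1: z = -0.8100 + 0.9360i, |z|^2 = 1.5322
Iter 2: z = -1.0300 + -0.5803i, |z|^2 = 1.3977
Iter 3: z = -0.0859 + 2.1315i, |z|^2 = 4.5505
Escaped at iteration 3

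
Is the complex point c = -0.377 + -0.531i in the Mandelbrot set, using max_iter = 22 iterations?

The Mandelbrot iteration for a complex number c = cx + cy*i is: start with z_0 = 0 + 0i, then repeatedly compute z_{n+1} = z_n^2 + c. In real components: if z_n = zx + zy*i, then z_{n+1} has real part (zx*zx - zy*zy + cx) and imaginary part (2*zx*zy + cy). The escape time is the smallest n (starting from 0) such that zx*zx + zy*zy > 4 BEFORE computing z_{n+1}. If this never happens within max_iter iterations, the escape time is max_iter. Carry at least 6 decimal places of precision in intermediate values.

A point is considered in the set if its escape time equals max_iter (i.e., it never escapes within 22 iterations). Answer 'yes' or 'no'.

Answer: yes

Derivation:
z_0 = 0 + 0i, c = -0.3770 + -0.5310i
Iter 1: z = -0.3770 + -0.5310i, |z|^2 = 0.4241
Iter 2: z = -0.5168 + -0.1306i, |z|^2 = 0.2842
Iter 3: z = -0.1269 + -0.3960i, |z|^2 = 0.1729
Iter 4: z = -0.5177 + -0.4305i, |z|^2 = 0.4533
Iter 5: z = -0.2943 + -0.0853i, |z|^2 = 0.0939
Iter 6: z = -0.2977 + -0.4808i, |z|^2 = 0.3198
Iter 7: z = -0.5195 + -0.2448i, |z|^2 = 0.3298
Iter 8: z = -0.1670 + -0.2767i, |z|^2 = 0.1044
Iter 9: z = -0.4257 + -0.4386i, |z|^2 = 0.3736
Iter 10: z = -0.3882 + -0.1576i, |z|^2 = 0.1755
Iter 11: z = -0.2511 + -0.4086i, |z|^2 = 0.2301
Iter 12: z = -0.4809 + -0.3257i, |z|^2 = 0.3374
Iter 13: z = -0.2518 + -0.2177i, |z|^2 = 0.1108
Iter 14: z = -0.3610 + -0.4214i, |z|^2 = 0.3078
Iter 15: z = -0.4242 + -0.2268i, |z|^2 = 0.2314
Iter 16: z = -0.2485 + -0.3386i, |z|^2 = 0.1764
Iter 17: z = -0.4299 + -0.3628i, |z|^2 = 0.3164
Iter 18: z = -0.3238 + -0.2191i, |z|^2 = 0.1529
Iter 19: z = -0.3202 + -0.3891i, |z|^2 = 0.2539
Iter 20: z = -0.4259 + -0.2818i, |z|^2 = 0.2608
Iter 21: z = -0.2750 + -0.2909i, |z|^2 = 0.1603
Did not escape in 22 iterations → in set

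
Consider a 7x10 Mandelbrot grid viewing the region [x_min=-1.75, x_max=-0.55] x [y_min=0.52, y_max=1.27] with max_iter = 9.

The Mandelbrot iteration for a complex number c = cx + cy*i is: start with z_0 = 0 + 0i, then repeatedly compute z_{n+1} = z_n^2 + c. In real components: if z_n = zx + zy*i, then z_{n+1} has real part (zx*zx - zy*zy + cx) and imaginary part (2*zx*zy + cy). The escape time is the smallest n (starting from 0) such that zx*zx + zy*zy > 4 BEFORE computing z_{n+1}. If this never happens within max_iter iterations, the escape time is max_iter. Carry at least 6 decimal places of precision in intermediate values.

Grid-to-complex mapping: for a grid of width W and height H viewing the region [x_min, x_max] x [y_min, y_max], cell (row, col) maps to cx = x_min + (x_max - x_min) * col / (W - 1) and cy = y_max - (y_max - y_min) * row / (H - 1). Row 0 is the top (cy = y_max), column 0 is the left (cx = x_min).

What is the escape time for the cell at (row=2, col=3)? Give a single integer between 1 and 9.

z_0 = 0 + 0i, c = -1.1500 + 1.1033i
Iter 1: z = -1.1500 + 1.1033i, |z|^2 = 2.5398
Iter 2: z = -1.0448 + -1.4343i, |z|^2 = 3.1490
Iter 3: z = -2.1156 + 4.1006i, |z|^2 = 21.2911
Escaped at iteration 3

Answer: 3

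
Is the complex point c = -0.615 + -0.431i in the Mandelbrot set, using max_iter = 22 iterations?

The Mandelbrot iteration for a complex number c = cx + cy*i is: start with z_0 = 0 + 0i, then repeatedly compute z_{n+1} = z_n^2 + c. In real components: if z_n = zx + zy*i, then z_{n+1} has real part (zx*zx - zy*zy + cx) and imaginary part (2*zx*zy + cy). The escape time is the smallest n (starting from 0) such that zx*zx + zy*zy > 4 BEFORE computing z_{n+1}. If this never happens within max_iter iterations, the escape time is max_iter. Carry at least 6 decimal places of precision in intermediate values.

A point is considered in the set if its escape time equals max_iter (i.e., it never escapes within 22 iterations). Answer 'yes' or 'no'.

z_0 = 0 + 0i, c = -0.6150 + -0.4310i
Iter 1: z = -0.6150 + -0.4310i, |z|^2 = 0.5640
Iter 2: z = -0.4225 + 0.0991i, |z|^2 = 0.1884
Iter 3: z = -0.4463 + -0.5148i, |z|^2 = 0.4642
Iter 4: z = -0.6808 + 0.0285i, |z|^2 = 0.4643
Iter 5: z = -0.1523 + -0.4698i, |z|^2 = 0.2439
Iter 6: z = -0.8125 + -0.2879i, |z|^2 = 0.7430
Iter 7: z = -0.0377 + 0.0368i, |z|^2 = 0.0028
Iter 8: z = -0.6149 + -0.4338i, |z|^2 = 0.5663
Iter 9: z = -0.4250 + 0.1025i, |z|^2 = 0.1912
Iter 10: z = -0.4449 + -0.5181i, |z|^2 = 0.4664
Iter 11: z = -0.6856 + 0.0300i, |z|^2 = 0.4709
Iter 12: z = -0.1459 + -0.4721i, |z|^2 = 0.2442
Iter 13: z = -0.8166 + -0.2932i, |z|^2 = 0.7528
Iter 14: z = -0.0341 + 0.0479i, |z|^2 = 0.0035
Iter 15: z = -0.6161 + -0.4343i, |z|^2 = 0.5682
Iter 16: z = -0.4240 + 0.1041i, |z|^2 = 0.1906
Iter 17: z = -0.4461 + -0.5193i, |z|^2 = 0.4687
Iter 18: z = -0.6857 + 0.0323i, |z|^2 = 0.4712
Iter 19: z = -0.1459 + -0.4753i, |z|^2 = 0.2472
Iter 20: z = -0.8196 + -0.2923i, |z|^2 = 0.7572
Iter 21: z = -0.0287 + 0.0482i, |z|^2 = 0.0031
Did not escape in 22 iterations → in set

Answer: yes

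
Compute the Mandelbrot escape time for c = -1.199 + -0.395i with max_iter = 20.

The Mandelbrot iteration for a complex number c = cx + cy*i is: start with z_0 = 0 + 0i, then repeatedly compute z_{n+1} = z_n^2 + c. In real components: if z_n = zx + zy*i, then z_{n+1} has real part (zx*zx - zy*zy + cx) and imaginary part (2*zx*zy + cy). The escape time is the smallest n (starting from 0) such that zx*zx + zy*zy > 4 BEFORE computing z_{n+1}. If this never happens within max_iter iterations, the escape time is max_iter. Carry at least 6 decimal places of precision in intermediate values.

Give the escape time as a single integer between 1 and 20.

Answer: 7

Derivation:
z_0 = 0 + 0i, c = -1.1990 + -0.3950i
Iter 1: z = -1.1990 + -0.3950i, |z|^2 = 1.5936
Iter 2: z = 0.0826 + 0.5522i, |z|^2 = 0.3118
Iter 3: z = -1.4971 + -0.3038i, |z|^2 = 2.3337
Iter 4: z = 0.9501 + 0.5147i, |z|^2 = 1.1675
Iter 5: z = -0.5612 + 0.5829i, |z|^2 = 0.6548
Iter 6: z = -1.2238 + -1.0493i, |z|^2 = 2.5987
Iter 7: z = -0.8024 + 2.1732i, |z|^2 = 5.3668
Escaped at iteration 7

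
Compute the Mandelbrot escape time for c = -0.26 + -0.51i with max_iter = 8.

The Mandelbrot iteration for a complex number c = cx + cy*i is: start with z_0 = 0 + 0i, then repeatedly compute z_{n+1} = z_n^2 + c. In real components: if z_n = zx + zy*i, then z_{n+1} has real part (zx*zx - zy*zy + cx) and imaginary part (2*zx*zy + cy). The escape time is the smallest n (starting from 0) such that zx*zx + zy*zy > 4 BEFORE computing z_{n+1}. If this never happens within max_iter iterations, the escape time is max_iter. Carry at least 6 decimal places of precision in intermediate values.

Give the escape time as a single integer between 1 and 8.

z_0 = 0 + 0i, c = -0.2600 + -0.5100i
Iter 1: z = -0.2600 + -0.5100i, |z|^2 = 0.3277
Iter 2: z = -0.4525 + -0.2448i, |z|^2 = 0.2647
Iter 3: z = -0.1152 + -0.2885i, |z|^2 = 0.0965
Iter 4: z = -0.3299 + -0.4436i, |z|^2 = 0.3056
Iter 5: z = -0.3479 + -0.2173i, |z|^2 = 0.1682
Iter 6: z = -0.1862 + -0.3588i, |z|^2 = 0.1634
Iter 7: z = -0.3541 + -0.3764i, |z|^2 = 0.2670

Answer: 8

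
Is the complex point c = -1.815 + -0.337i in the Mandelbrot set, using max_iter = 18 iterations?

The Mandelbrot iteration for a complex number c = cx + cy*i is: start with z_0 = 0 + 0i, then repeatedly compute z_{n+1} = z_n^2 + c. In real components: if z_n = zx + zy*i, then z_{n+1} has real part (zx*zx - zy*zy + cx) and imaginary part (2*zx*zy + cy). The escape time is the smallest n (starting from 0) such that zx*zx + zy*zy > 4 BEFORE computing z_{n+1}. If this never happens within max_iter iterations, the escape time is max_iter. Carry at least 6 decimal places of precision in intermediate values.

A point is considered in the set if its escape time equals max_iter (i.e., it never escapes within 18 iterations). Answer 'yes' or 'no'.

Answer: no

Derivation:
z_0 = 0 + 0i, c = -1.8150 + -0.3370i
Iter 1: z = -1.8150 + -0.3370i, |z|^2 = 3.4078
Iter 2: z = 1.3657 + 0.8863i, |z|^2 = 2.6506
Iter 3: z = -0.7355 + 2.0838i, |z|^2 = 4.8832
Escaped at iteration 3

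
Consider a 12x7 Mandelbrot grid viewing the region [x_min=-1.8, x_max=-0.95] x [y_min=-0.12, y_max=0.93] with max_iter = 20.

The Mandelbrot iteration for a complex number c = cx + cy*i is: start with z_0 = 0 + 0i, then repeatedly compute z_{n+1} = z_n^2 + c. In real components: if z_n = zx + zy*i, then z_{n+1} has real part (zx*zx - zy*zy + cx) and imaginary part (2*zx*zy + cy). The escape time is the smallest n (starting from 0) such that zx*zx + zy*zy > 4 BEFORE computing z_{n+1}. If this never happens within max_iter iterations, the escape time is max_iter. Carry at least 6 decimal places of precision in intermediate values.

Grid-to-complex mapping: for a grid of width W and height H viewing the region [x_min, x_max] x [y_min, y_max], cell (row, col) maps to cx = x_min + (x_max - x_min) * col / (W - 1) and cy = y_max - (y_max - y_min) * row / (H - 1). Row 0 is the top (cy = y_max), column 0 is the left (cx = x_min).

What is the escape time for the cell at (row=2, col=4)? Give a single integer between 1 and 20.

Answer: 3

Derivation:
z_0 = 0 + 0i, c = -1.4909 + 0.5800i
Iter 1: z = -1.4909 + 0.5800i, |z|^2 = 2.5592
Iter 2: z = 0.3955 + -1.1495i, |z|^2 = 1.4777
Iter 3: z = -2.6557 + -0.3292i, |z|^2 = 7.1613
Escaped at iteration 3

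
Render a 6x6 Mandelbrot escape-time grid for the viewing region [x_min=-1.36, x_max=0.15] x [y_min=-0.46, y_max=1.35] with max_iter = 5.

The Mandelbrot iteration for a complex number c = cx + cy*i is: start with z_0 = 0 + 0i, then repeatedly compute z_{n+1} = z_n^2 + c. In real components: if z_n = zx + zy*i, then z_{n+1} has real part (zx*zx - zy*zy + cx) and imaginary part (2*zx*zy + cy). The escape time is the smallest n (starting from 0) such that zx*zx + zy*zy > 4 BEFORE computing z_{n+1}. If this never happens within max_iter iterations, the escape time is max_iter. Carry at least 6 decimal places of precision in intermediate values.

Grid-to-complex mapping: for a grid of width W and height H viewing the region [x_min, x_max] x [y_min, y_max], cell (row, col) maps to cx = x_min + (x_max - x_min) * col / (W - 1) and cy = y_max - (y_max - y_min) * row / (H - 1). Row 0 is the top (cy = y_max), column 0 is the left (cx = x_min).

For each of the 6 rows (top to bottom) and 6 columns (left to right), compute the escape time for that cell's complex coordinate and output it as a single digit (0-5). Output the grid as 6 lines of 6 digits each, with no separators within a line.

Answer: 222222
333454
345555
555555
555555
455555

Derivation:
(row=0, col=0): c = -1.3600 + 1.3500i → escape time 2
(row=0, col=1): c = -1.0580 + 1.3500i → escape time 2
(row=0, col=2): c = -0.7560 + 1.3500i → escape time 2
(row=0, col=3): c = -0.4540 + 1.3500i → escape time 2
(row=0, col=4): c = -0.1520 + 1.3500i → escape time 2
(row=0, col=5): c = 0.1500 + 1.3500i → escape time 2
(row=1, col=0): c = -1.3600 + 0.9880i → escape time 3
(row=1, col=1): c = -1.0580 + 0.9880i → escape time 3
(row=1, col=2): c = -0.7560 + 0.9880i → escape time 3
(row=1, col=3): c = -0.4540 + 0.9880i → escape time 4
(row=1, col=4): c = -0.1520 + 0.9880i → escape time 5
(row=1, col=5): c = 0.1500 + 0.9880i → escape time 4
(row=2, col=0): c = -1.3600 + 0.6260i → escape time 3
(row=2, col=1): c = -1.0580 + 0.6260i → escape time 4
(row=2, col=2): c = -0.7560 + 0.6260i → escape time 5
(row=2, col=3): c = -0.4540 + 0.6260i → escape time 5
(row=2, col=4): c = -0.1520 + 0.6260i → escape time 5
(row=2, col=5): c = 0.1500 + 0.6260i → escape time 5
(row=3, col=0): c = -1.3600 + 0.2640i → escape time 5
(row=3, col=1): c = -1.0580 + 0.2640i → escape time 5
(row=3, col=2): c = -0.7560 + 0.2640i → escape time 5
(row=3, col=3): c = -0.4540 + 0.2640i → escape time 5
(row=3, col=4): c = -0.1520 + 0.2640i → escape time 5
(row=3, col=5): c = 0.1500 + 0.2640i → escape time 5
(row=4, col=0): c = -1.3600 + -0.0980i → escape time 5
(row=4, col=1): c = -1.0580 + -0.0980i → escape time 5
(row=4, col=2): c = -0.7560 + -0.0980i → escape time 5
(row=4, col=3): c = -0.4540 + -0.0980i → escape time 5
(row=4, col=4): c = -0.1520 + -0.0980i → escape time 5
(row=4, col=5): c = 0.1500 + -0.0980i → escape time 5
(row=5, col=0): c = -1.3600 + -0.4600i → escape time 4
(row=5, col=1): c = -1.0580 + -0.4600i → escape time 5
(row=5, col=2): c = -0.7560 + -0.4600i → escape time 5
(row=5, col=3): c = -0.4540 + -0.4600i → escape time 5
(row=5, col=4): c = -0.1520 + -0.4600i → escape time 5
(row=5, col=5): c = 0.1500 + -0.4600i → escape time 5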